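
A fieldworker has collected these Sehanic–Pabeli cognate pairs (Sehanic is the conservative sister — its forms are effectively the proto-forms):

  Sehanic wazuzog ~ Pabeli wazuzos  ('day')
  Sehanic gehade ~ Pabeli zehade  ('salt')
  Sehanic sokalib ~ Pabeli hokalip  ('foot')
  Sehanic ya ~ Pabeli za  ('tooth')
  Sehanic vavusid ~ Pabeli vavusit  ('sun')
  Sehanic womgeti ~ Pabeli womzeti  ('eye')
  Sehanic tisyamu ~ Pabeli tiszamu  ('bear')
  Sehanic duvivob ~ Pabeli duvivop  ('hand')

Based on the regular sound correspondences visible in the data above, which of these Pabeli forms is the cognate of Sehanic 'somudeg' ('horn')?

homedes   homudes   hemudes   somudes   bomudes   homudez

homudes

sokalib ~ hokalip — Sehanic s corresponds to Pabeli h word-initially before a back vowel.
wazuzog ~ wazuzos — Sehanic g corresponds to Pabeli s word-finally.
Applying these to Sehanic 'somudeg':
  somudeg → homudeg   (s→h word-initially before a back vowel)
  homudeg → homudes   (g→s word-finally)
So the Pabeli cognate is 'homudes'.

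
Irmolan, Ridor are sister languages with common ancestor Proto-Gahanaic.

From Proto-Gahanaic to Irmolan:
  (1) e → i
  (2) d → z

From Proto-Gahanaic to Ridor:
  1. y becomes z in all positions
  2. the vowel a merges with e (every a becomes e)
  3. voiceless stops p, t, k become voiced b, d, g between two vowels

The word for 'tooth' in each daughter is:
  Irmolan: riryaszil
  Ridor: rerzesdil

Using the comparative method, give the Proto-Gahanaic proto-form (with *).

Position 2: Irmolan has i, Ridor has e. Taking the neighbouring segments as reconstructed: Irmolan i could go back to *e or *i; Ridor e could go back to *a or *e — the one source consistent with every daughter is *e.
Position 5: Irmolan has a, Ridor has e. Irmolan preserves a here (none of its changes turn any other segment into a), so the proto-segment is *a.
This points to *reryasdil. Verify forward in each daughter:
Irmolan: *reryasdil
  reryasdil → riryasdil   [vowel merger]
  riryasdil → riryaszil   [unconditioned shift]
  giving Irmolan riryaszil.
Ridor: start from *reryasdil.
  rule 1 (unconditioned shift): reryasdil → rerzasdil
  rule 2 (vowel merger): rerzasdil → rerzesdil
  rule 3: no change — rerzesdil
  ⇒ Ridor rerzesdil
No other proto-form is consistent with every reflex, so the reconstruction is *reryasdil.

*reryasdil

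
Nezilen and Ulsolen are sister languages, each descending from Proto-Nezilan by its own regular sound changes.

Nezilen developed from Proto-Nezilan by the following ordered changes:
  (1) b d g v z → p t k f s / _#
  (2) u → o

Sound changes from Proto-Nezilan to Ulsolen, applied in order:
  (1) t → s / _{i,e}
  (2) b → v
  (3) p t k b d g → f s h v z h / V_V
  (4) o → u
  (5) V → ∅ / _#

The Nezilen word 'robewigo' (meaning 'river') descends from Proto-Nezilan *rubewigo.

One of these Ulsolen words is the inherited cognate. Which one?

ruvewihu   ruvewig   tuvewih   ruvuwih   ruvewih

Ulsolen: *rubewigo > ruvewigo > ruvewiho > ruvewihu > ruvewih  (by unconditioned shift, intervocalic lenition, vowel merger, apocope)
Among the options, 'ruvewih' alone shows every Ulsolen change applied in order.

ruvewih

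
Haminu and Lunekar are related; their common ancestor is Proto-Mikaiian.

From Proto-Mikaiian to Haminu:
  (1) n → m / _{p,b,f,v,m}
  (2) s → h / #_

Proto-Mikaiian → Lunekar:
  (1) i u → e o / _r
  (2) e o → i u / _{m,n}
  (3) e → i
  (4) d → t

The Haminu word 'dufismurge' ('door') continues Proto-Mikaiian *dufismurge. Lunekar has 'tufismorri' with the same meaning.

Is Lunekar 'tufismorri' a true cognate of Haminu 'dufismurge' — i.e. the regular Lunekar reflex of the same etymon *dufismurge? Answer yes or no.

no

Derive the expected Lunekar reflex of *dufismurge:
Lunekar: start from *dufismurge.
  rule 1 (pre-rhotic lowering): dufismurge → dufismorge
  rule 2: no change — dufismorge
  rule 3 (vowel merger): dufismorge → dufismorgi
  rule 4 (unconditioned shift): dufismorgi → tufismorgi
  ⇒ Lunekar tufismorgi
The regular Lunekar reflex would be 'tufismorgi', but the attested form is 'tufismorri'. The correspondence is irregular, so they are not cognates (the Lunekar form has a different source).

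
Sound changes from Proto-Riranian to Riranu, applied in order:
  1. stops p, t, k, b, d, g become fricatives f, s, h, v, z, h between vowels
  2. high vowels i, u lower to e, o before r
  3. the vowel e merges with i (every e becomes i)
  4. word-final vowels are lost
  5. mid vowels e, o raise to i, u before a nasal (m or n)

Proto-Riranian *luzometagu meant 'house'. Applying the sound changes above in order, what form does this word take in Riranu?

luzumisah

Riranu: *luzometagu > luzomesahu > luzomisahu > luzomisah > luzumisah  (by intervocalic lenition, vowel merger, apocope, pre-nasal raising)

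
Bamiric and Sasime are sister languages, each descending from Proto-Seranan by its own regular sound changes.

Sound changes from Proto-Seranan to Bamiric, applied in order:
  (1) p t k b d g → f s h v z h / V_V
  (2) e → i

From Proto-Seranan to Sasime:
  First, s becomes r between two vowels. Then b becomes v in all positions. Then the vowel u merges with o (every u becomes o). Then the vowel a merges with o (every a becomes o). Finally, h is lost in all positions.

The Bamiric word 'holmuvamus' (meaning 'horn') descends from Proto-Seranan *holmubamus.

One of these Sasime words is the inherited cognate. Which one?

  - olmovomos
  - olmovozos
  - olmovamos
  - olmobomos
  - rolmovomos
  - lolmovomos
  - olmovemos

Sasime: *holmubamus
  holmubamus (rule 1 does not apply)
  holmubamus → holmuvamus   [unconditioned shift]
  holmuvamus → holmovamos   [vowel merger]
  holmovamos → holmovomos   [vowel merger]
  holmovomos → olmovomos   [h-loss]
  giving Sasime olmovomos.
Among the options, 'olmovomos' alone shows every Sasime change applied in order.

olmovomos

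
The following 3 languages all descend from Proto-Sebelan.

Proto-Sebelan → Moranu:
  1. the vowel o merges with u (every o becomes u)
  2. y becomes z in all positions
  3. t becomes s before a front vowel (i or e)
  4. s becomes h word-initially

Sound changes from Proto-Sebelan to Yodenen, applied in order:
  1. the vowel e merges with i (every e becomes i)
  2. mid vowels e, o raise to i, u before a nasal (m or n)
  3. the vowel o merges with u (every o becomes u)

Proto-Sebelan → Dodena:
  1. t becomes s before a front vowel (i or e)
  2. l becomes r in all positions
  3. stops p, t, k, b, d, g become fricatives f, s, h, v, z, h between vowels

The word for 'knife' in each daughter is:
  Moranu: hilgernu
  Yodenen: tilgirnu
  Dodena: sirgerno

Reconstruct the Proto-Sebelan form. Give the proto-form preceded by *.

*tilgerno

Position 8: Moranu has u, Yodenen has u, Dodena has o. Dodena preserves o here (none of its changes turn any other segment into o), so the proto-segment is *o.
Position 3: Moranu has l, Yodenen has l, Dodena has r. Moranu preserves l here (none of its changes turn any other segment into l), so the proto-segment is *l.
This points to *tilgerno. Verify forward in each daughter:
Moranu: *tilgerno
  tilgerno → tilgernu   [vowel merger]
  tilgernu (rule 2 does not apply)
  tilgernu → silgernu   [palatalisation]
  silgernu → hilgernu   [debuccalisation]
  giving Moranu hilgernu.
Yodenen: *tilgerno
  tilgerno → tilgirno   [vowel merger]
  tilgirno (rule 2 does not apply)
  tilgirno → tilgirnu   [vowel merger]
  giving Yodenen tilgirnu.
Dodena: start from *tilgerno.
  rule 1 (palatalisation): tilgerno → silgerno
  rule 2 (unconditioned shift): silgerno → sirgerno
  rule 3: no change — sirgerno
  ⇒ Dodena sirgerno
No other proto-form is consistent with every reflex, so the reconstruction is *tilgerno.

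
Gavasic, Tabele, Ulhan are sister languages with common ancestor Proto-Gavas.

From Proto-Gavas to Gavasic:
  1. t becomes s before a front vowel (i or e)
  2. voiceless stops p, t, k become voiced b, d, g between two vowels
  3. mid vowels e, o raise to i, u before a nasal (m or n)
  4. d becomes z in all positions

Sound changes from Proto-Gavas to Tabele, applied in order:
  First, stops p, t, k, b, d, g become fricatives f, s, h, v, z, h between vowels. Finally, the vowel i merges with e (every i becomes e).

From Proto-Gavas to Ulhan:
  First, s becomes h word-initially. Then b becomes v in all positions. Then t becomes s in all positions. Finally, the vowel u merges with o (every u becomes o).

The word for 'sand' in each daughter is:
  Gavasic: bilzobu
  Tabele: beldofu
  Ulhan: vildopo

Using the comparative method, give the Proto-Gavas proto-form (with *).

Position 4: Gavasic has z, Tabele has d, Ulhan has d. Tabele preserves d here (none of its changes turn any other segment into d), so the proto-segment is *d.
Position 2: Gavasic has i, Tabele has e, Ulhan has i. Ulhan preserves i here (none of its changes turn any other segment into i), so the proto-segment is *i.
Position 6: Gavasic has b, Tabele has f, Ulhan has p. Ulhan preserves p here (none of its changes turn any other segment into p), so the proto-segment is *p.
Continuing position by position gives *bildopu; check it forward:
Gavasic: *bildopu > bildobu > bilzobu  (by intervocalic voicing, unconditioned shift)
Tabele: *bildopu > bildofu > beldofu  (by intervocalic lenition, vowel merger)
Ulhan: *bildopu > vildopu > vildopo  (by unconditioned shift, vowel merger)
*bildopu is the unique common source.

*bildopu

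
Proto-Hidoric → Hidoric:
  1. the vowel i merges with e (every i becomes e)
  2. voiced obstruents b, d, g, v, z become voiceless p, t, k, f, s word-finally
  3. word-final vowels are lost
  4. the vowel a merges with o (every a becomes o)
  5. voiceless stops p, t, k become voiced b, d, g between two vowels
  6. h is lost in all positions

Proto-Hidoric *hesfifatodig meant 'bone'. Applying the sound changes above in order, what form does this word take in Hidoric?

esfefododek

Hidoric: *hesfifatodig > hesfefatodeg > hesfefatodek > hesfefotodek > hesfefododek > esfefododek  (by vowel merger, final devoicing, vowel merger, intervocalic voicing, h-loss)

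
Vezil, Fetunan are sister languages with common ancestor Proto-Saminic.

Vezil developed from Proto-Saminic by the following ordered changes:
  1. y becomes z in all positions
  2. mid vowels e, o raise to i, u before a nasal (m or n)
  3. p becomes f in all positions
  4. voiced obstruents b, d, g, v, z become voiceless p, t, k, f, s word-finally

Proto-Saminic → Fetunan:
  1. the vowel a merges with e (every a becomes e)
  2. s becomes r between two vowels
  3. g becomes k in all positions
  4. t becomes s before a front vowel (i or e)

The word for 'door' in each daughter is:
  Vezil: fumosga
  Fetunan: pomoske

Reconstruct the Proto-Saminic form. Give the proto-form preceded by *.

Position 2: Vezil has u, Fetunan has o. Fetunan preserves o here (none of its changes turn any other segment into o), so the proto-segment is *o.
Position 7: Vezil has a, Fetunan has e. Vezil preserves a here (none of its changes turn any other segment into a), so the proto-segment is *a.
Position 1: Vezil has f, Fetunan has p. Fetunan preserves p here (none of its changes turn any other segment into p), so the proto-segment is *p.
This points to *pomosga. Verify forward in each daughter:
Vezil: start from *pomosga.
  rule 1: no change — pomosga
  rule 2 (pre-nasal raising): pomosga → pumosga
  rule 3 (unconditioned shift): pumosga → fumosga
  rule 4: no change — fumosga
  ⇒ Vezil fumosga
Fetunan: *pomosga
  pomosga → pomosge   [vowel merger]
  pomosge (rule 2 does not apply)
  pomosge → pomoske   [unconditioned shift]
  pomoske (rule 4 does not apply)
  giving Fetunan pomoske.
No other proto-form is consistent with every reflex, so the reconstruction is *pomosga.

*pomosga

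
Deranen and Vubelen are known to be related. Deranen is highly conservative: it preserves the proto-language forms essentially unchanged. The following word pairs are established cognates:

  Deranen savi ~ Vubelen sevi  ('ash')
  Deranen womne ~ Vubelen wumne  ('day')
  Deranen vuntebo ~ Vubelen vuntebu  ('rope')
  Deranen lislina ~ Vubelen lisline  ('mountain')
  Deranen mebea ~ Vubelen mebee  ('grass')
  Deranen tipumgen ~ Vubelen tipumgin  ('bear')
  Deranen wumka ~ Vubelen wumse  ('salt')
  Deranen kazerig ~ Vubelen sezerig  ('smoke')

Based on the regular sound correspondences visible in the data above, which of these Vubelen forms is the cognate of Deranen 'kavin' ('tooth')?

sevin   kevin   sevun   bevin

sevin

kazerig ~ sezerig — Deranen k corresponds to Vubelen s word-initially before a back vowel.
savi ~ sevi — Deranen a corresponds to Vubelen e after a consonant, before a labial obstruent.
Applying these to Deranen 'kavin':
  kavin → savin   (k→s word-initially before a back vowel)
  savin → sevin   (a→e after a consonant, before a labial obstruent)
So the Vubelen cognate is 'sevin'.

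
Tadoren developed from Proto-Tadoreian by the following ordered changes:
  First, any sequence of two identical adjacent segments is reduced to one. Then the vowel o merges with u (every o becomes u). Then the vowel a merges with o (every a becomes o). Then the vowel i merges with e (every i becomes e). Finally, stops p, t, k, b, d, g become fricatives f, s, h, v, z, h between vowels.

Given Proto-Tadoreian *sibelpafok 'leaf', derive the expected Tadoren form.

sevelpofuk

Tadoren: *sibelpafok > sibelpafuk > sibelpofuk > sebelpofuk > sevelpofuk  (by vowel merger, vowel merger, vowel merger, intervocalic lenition)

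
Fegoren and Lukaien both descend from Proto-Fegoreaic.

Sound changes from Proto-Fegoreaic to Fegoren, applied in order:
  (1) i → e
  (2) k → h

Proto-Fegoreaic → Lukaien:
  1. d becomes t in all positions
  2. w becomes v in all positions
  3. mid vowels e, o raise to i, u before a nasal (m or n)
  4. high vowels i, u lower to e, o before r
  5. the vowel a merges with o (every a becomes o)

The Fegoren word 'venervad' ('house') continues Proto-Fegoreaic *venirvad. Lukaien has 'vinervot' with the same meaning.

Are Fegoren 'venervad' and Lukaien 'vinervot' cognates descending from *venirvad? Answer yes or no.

Derive the expected Lukaien reflex of *venirvad:
Lukaien: start from *venirvad.
  rule 1 (unconditioned shift): venirvad → venirvat
  rule 2: no change — venirvat
  rule 3 (pre-nasal raising): venirvat → vinirvat
  rule 4 (pre-rhotic lowering): vinirvat → vinervat
  rule 5 (vowel merger): vinervat → vinervot
  ⇒ Lukaien vinervot
Lukaien 'vinervot' matches the regular reflex exactly, so the pair is cognate.

yes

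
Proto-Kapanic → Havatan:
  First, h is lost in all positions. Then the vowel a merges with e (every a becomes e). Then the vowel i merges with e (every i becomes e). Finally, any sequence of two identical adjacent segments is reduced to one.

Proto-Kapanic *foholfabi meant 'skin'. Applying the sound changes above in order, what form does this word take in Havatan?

Havatan: start from *foholfabi.
  rule 1 (h-loss): foholfabi → foolfabi
  rule 2 (vowel merger): foolfabi → foolfebi
  rule 3 (vowel merger): foolfebi → foolfebe
  rule 4 (degemination): foolfebe → folfebe
  ⇒ Havatan folfebe

folfebe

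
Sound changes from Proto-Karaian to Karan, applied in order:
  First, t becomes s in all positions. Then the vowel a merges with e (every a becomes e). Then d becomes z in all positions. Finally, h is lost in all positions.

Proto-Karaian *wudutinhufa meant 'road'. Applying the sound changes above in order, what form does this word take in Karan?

wuzusinufe

Karan: start from *wudutinhufa.
  rule 1 (unconditioned shift): wudutinhufa → wudusinhufa
  rule 2 (vowel merger): wudusinhufa → wudusinhufe
  rule 3 (unconditioned shift): wudusinhufe → wuzusinhufe
  rule 4 (h-loss): wuzusinhufe → wuzusinufe
  ⇒ Karan wuzusinufe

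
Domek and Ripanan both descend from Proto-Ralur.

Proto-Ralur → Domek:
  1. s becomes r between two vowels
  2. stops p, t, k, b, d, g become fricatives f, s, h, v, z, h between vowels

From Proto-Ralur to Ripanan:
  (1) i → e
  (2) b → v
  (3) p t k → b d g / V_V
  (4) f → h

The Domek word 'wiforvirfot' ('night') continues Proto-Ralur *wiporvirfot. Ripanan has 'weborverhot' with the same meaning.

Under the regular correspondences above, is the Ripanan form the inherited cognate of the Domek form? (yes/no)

Derive the expected Ripanan reflex of *wiporvirfot:
Ripanan: start from *wiporvirfot.
  rule 1 (vowel merger): wiporvirfot → weporverfot
  rule 2: no change — weporverfot
  rule 3 (intervocalic voicing): weporverfot → weborverfot
  rule 4 (unconditioned shift): weborverfot → weborverhot
  ⇒ Ripanan weborverhot
Ripanan 'weborverhot' matches the regular reflex exactly, so the pair is cognate.

yes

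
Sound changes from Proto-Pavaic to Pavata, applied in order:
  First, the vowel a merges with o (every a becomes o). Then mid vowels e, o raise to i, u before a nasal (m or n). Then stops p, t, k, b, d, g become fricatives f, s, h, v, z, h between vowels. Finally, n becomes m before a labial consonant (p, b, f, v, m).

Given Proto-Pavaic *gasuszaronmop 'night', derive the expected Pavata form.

gosuszorummop

Pavata: *gasuszaronmop
  gasuszaronmop → gosuszoronmop   [vowel merger]
  gosuszoronmop → gosuszorunmop   [pre-nasal raising]
  gosuszorunmop (rule 3 does not apply)
  gosuszorunmop → gosuszorummop   [nasal place assimilation]
  giving Pavata gosuszorummop.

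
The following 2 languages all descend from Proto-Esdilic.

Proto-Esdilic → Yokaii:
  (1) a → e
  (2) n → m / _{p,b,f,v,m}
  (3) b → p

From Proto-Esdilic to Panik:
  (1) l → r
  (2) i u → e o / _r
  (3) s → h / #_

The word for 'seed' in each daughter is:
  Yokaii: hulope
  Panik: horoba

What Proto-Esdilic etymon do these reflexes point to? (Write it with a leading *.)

Position 2: Yokaii has u, Panik has o. Yokaii preserves u here (none of its changes turn any other segment into u), so the proto-segment is *u.
Position 5: Yokaii has p, Panik has b. Panik preserves b here (none of its changes turn any other segment into b), so the proto-segment is *b.
This points to *huloba. Verify forward in each daughter:
Yokaii: start from *huloba.
  rule 1 (vowel merger): huloba → hulobe
  rule 2: no change — hulobe
  rule 3 (unconditioned shift): hulobe → hulope
  ⇒ Yokaii hulope
Panik: *huloba
  huloba → huroba   [unconditioned shift]
  huroba → horoba   [pre-rhotic lowering]
  horoba (rule 3 does not apply)
  giving Panik horoba.
*huloba is the unique common source.

*huloba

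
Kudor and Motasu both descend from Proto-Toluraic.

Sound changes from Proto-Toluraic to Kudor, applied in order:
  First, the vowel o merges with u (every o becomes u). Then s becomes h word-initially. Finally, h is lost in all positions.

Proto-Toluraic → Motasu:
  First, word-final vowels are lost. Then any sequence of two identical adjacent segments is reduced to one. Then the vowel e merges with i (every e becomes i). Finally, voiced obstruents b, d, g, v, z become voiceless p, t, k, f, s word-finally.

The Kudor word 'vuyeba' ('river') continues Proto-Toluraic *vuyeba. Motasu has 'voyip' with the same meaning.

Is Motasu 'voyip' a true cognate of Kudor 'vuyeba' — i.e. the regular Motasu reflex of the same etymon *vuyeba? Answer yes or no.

Derive the expected Motasu reflex of *vuyeba:
Motasu: *vuyeba > vuyeb > vuyib > vuyip  (by apocope, vowel merger, final devoicing)
The regular Motasu reflex would be 'vuyip', but the attested form is 'voyip'. The correspondence is irregular, so they are not cognates (the Motasu form has a different source).

no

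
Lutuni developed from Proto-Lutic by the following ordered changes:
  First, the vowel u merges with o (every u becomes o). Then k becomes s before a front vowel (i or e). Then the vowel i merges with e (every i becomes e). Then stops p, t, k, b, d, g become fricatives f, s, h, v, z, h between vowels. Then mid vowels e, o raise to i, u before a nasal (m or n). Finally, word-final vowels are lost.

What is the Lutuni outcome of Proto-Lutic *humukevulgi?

humosevolg

Lutuni: start from *humukevulgi.
  rule 1 (vowel merger): humukevulgi → homokevolgi
  rule 2 (palatalisation): homokevolgi → homosevolgi
  rule 3 (vowel merger): homosevolgi → homosevolge
  rule 4: no change — homosevolge
  rule 5 (pre-nasal raising): homosevolge → humosevolge
  rule 6 (apocope): humosevolge → humosevolg
  ⇒ Lutuni humosevolg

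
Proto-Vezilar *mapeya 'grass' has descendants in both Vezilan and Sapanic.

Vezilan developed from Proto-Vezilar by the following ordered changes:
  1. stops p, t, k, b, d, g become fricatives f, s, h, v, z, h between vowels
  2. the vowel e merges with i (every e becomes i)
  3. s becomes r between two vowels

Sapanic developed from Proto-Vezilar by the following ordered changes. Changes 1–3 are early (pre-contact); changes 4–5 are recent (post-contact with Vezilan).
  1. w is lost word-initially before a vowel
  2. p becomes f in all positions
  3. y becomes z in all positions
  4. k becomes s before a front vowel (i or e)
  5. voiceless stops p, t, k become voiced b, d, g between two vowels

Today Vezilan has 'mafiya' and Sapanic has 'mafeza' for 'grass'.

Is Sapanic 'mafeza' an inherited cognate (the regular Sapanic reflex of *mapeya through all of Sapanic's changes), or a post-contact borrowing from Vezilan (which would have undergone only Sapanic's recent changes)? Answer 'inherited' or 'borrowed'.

inherited

If inherited, *mapeya would pass through all of Sapanic's changes:
Sapanic: start from *mapeya.
  rule 1: no change — mapeya
  rule 2 (unconditioned shift): mapeya → mafeya
  rule 3 (unconditioned shift): mafeya → mafeza
  rule 4: no change — mafeza
  rule 5: no change — mafeza
  ⇒ Sapanic mafeza
If borrowed from Vezilan 'mafiya' after the early changes, it would undergo only the recent ones:
  rule 4 (palatalisation): no change (mafiya)
  rule 5 (intervocalic voicing): no change (mafiya)
  ⇒ as a loan: mafiya
Sapanic 'mafeza' matches the inherited outcome exactly, so it is an inherited cognate, not a loan.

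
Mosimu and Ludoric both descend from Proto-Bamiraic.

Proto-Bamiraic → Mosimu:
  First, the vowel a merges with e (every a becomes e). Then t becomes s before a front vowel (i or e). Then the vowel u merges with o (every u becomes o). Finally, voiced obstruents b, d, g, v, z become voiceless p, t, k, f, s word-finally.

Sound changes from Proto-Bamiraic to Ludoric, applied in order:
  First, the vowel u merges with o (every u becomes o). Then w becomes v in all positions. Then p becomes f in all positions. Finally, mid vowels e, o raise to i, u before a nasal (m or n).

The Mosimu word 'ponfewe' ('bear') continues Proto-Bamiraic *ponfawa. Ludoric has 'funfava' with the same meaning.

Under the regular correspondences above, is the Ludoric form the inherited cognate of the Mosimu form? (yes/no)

yes

Derive the expected Ludoric reflex of *ponfawa:
Ludoric: *ponfawa > ponfava > fonfava > funfava  (by unconditioned shift, unconditioned shift, pre-nasal raising)
Ludoric 'funfava' matches the regular reflex exactly, so the pair is cognate.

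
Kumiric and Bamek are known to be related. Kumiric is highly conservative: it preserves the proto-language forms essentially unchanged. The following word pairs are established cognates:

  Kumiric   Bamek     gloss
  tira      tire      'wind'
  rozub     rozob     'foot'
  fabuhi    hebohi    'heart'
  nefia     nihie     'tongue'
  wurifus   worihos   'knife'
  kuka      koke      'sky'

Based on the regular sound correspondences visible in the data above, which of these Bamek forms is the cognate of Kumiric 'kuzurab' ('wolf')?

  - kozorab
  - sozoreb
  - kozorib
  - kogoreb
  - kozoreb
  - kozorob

kozoreb

fabuhi ~ hebohi, wurifus ~ worihos — Kumiric u corresponds to Bamek o after a consonant, before a consonant other than r, m, n, p, b, f, v.
wurifus ~ worihos — Kumiric u corresponds to Bamek o after a consonant, before r.
fabuhi ~ hebohi — Kumiric a corresponds to Bamek e after a consonant, before a labial obstruent.
Applying these to Kumiric 'kuzurab':
  kuzurab → kozurab   (u→o after a consonant, before a consonant other than r, m, n, p, b, f, v)
  kozurab → kozorab   (u→o after a consonant, before r)
  kozorab → kozoreb   (a→e after a consonant, before a labial obstruent)
So the Bamek cognate is 'kozoreb'.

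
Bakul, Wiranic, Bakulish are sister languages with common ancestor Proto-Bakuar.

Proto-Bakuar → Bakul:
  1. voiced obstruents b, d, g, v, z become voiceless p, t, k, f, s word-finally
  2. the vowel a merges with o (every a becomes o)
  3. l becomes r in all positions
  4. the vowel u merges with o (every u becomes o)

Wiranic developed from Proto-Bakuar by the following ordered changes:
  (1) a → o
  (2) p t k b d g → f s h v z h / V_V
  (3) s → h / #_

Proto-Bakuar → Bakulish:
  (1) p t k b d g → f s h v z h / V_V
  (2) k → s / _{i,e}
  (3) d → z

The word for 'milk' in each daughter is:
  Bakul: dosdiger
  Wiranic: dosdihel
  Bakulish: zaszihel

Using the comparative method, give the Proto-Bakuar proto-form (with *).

*dasdigel

Position 6: Bakul has g, Wiranic has h, Bakulish has h. Bakul preserves g here (none of its changes turn any other segment into g), so the proto-segment is *g.
Position 4: Bakul has d, Wiranic has d, Bakulish has z. Bakul preserves d here (none of its changes turn any other segment into d), so the proto-segment is *d.
Position 8: Bakul has r, Wiranic has l, Bakulish has l. Wiranic preserves l here (none of its changes turn any other segment into l), so the proto-segment is *l.
Verify the candidate proto-form against each daughter:
Bakul: *dasdigel
  dasdigel (rule 1 does not apply)
  dasdigel → dosdigel   [vowel merger]
  dosdigel → dosdiger   [unconditioned shift]
  dosdiger (rule 4 does not apply)
  giving Bakul dosdiger.
Wiranic: start from *dasdigel.
  rule 1 (vowel merger): dasdigel → dosdigel
  rule 2 (intervocalic lenition): dosdigel → dosdihel
  rule 3: no change — dosdihel
  ⇒ Wiranic dosdihel
Bakulish: start from *dasdigel.
  rule 1 (intervocalic lenition): dasdigel → dasdihel
  rule 2: no change — dasdihel
  rule 3 (unconditioned shift): dasdihel → zaszihel
  ⇒ Bakulish zaszihel
*dasdigel is the unique common source.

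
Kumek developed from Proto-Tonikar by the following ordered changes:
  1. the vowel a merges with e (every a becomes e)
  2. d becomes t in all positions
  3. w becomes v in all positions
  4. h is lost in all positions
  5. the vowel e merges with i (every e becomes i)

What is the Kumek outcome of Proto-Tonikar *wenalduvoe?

Kumek: start from *wenalduvoe.
  rule 1 (vowel merger): wenalduvoe → wenelduvoe
  rule 2 (unconditioned shift): wenelduvoe → weneltuvoe
  rule 3 (unconditioned shift): weneltuvoe → veneltuvoe
  rule 4: no change — veneltuvoe
  rule 5 (vowel merger): veneltuvoe → viniltuvoi
  ⇒ Kumek viniltuvoi

viniltuvoi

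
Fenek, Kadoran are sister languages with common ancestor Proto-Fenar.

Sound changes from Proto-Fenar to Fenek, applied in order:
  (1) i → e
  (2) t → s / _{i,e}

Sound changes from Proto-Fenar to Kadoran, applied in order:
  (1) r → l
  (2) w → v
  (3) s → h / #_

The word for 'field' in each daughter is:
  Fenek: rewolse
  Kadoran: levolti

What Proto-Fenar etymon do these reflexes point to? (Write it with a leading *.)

Position 1: Fenek has r, Kadoran has l. Fenek preserves r here (none of its changes turn any other segment into r), so the proto-segment is *r.
Position 3: Fenek has w, Kadoran has v. Fenek preserves w here (none of its changes turn any other segment into w), so the proto-segment is *w.
Verify the candidate proto-form against each daughter:
Fenek: *rewolti
  rewolti → rewolte   [vowel merger]
  rewolte → rewolse   [palatalisation]
  giving Fenek rewolse.
Kadoran: *rewolti > lewolti > levolti  (by unconditioned shift, unconditioned shift)
No other proto-form is consistent with every reflex, so the reconstruction is *rewolti.

*rewolti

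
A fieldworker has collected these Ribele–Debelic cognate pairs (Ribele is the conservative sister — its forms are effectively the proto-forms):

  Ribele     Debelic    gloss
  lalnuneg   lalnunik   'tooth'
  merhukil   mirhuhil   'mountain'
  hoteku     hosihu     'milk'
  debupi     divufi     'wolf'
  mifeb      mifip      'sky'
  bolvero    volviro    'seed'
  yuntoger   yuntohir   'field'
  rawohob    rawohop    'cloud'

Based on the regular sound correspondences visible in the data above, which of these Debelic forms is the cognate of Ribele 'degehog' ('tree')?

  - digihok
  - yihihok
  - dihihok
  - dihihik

lalnuneg ~ lalnunik, hoteku ~ hosihu — Ribele e corresponds to Debelic i after a consonant, before a consonant other than r, m, n, p, b, f, v.
yuntoger ~ yuntohir — Ribele g corresponds to Debelic h between vowels (before a front vowel).
lalnuneg ~ lalnunik — Ribele g corresponds to Debelic k word-finally.
Applying these to Ribele 'degehog':
  degehog → digehog   (e→i after a consonant, before a consonant other than r, m, n, p, b, f, v)
  digehog → dihehog   (g→h between vowels (before a front vowel))
  dihehog → dihihog   (e→i after a consonant, before a consonant other than r, m, n, p, b, f, v)
  dihihog → dihihok   (g→k word-finally)
So the Debelic cognate is 'dihihok'.

dihihok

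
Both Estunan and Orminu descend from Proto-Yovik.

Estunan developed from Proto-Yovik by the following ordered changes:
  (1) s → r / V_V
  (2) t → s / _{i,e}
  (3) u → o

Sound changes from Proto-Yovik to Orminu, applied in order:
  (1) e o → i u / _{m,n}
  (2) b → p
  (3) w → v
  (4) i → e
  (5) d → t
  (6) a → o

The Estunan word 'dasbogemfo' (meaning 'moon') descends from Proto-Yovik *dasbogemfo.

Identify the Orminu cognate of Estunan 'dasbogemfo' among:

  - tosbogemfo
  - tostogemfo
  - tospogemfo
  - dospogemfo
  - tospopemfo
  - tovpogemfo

tospogemfo

Orminu: *dasbogemfo > dasbogimfo > daspogimfo > daspogemfo > taspogemfo > tospogemfo  (by pre-nasal raising, unconditioned shift, vowel merger, unconditioned shift, vowel merger)
Only 'tospogemfo' matches the regular Orminu development of *dasbogemfo.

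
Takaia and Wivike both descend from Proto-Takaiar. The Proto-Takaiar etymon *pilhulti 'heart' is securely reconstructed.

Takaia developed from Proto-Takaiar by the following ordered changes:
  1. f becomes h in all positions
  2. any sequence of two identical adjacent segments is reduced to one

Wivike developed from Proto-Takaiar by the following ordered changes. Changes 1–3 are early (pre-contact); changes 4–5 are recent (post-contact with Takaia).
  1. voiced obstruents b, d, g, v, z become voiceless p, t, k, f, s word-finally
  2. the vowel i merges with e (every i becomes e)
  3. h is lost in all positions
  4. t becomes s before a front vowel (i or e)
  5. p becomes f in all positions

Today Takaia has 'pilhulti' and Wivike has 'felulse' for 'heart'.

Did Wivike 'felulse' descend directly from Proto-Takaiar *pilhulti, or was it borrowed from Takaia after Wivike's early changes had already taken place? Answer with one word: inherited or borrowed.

If inherited, *pilhulti would pass through all of Wivike's changes:
Wivike: *pilhulti
  pilhulti (rule 1 does not apply)
  pilhulti → pelhulte   [vowel merger]
  pelhulte → pelulte   [h-loss]
  pelulte → pelulse   [palatalisation]
  pelulse → felulse   [unconditioned shift]
  giving Wivike felulse.
If borrowed from Takaia 'pilhulti' after the early changes, it would undergo only the recent ones:
  rule 4 (palatalisation): pilhulti → pilhulsi
  rule 5 (unconditioned shift): pilhulsi → filhulsi
  ⇒ as a loan: filhulsi
Wivike 'felulse' matches the inherited outcome exactly, so it is an inherited cognate, not a loan.

inherited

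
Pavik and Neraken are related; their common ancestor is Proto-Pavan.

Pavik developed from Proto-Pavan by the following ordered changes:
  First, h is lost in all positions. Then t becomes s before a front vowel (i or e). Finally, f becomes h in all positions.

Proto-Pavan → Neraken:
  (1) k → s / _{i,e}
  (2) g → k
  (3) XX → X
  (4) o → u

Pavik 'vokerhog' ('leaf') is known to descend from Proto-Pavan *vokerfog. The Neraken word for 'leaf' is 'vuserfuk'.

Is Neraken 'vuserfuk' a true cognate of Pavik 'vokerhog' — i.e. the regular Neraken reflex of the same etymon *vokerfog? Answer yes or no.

yes

Derive the expected Neraken reflex of *vokerfog:
Neraken: *vokerfog
  vokerfog → voserfog   [palatalisation]
  voserfog → voserfok   [unconditioned shift]
  voserfok (rule 3 does not apply)
  voserfok → vuserfuk   [vowel merger]
  giving Neraken vuserfuk.
Neraken 'vuserfuk' matches the regular reflex exactly, so the pair is cognate.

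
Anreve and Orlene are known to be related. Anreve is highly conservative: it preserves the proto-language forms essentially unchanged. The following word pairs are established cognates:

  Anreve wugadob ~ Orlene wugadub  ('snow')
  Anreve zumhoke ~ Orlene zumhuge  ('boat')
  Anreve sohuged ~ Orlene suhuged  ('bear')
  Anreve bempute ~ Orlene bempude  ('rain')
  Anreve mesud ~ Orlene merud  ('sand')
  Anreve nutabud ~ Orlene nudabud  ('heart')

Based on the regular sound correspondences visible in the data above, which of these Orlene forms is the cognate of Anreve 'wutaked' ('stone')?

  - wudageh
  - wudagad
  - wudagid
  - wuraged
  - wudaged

wudaged

nutabud ~ nudabud — Anreve t corresponds to Orlene d between vowels (before a back vowel).
zumhoke ~ zumhuge — Anreve k corresponds to Orlene g between vowels (before a front vowel).
Applying these to Anreve 'wutaked':
  wutaked → wudaked   (t→d between vowels (before a back vowel))
  wudaked → wudaged   (k→g between vowels (before a front vowel))
So the Orlene cognate is 'wudaged'.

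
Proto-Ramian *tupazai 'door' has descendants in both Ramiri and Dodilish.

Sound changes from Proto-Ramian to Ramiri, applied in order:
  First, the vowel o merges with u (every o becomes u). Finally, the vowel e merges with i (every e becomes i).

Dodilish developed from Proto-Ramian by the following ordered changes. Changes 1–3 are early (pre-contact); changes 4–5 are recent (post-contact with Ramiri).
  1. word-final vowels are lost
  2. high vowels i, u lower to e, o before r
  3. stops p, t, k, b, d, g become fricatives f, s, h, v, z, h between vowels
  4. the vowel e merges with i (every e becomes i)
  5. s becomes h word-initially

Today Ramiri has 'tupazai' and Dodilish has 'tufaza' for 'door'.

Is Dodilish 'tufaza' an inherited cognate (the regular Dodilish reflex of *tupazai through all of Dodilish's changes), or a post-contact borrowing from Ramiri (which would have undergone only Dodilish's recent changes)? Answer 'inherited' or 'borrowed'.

If inherited, *tupazai would pass through all of Dodilish's changes:
Dodilish: *tupazai > tupaza > tufaza  (by apocope, intervocalic lenition)
If borrowed from Ramiri 'tupazai' after the early changes, it would undergo only the recent ones:
  rule 4 (vowel merger): no change (tupazai)
  rule 5 (debuccalisation): no change (tupazai)
  ⇒ as a loan: tupazai
Dodilish 'tufaza' matches the inherited outcome exactly, so it is an inherited cognate, not a loan.

inherited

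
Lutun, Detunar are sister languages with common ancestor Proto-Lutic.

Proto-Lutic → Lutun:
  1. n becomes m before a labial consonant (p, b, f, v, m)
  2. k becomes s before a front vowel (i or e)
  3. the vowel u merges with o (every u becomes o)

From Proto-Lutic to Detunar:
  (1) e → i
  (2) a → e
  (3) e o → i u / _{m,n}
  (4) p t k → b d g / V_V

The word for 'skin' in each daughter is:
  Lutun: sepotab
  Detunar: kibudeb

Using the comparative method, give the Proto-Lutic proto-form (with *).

*keputab

Position 5: Lutun has t, Detunar has d. Lutun preserves t here (none of its changes turn any other segment into t), so the proto-segment is *t.
Position 6: Lutun has a, Detunar has e. Lutun preserves a here (none of its changes turn any other segment into a), so the proto-segment is *a.
Verify the candidate proto-form against each daughter:
Lutun: start from *keputab.
  rule 1: no change — keputab
  rule 2 (palatalisation): keputab → seputab
  rule 3 (vowel merger): seputab → sepotab
  ⇒ Lutun sepotab
Detunar: *keputab > kiputab > kiputeb > kibudeb  (by vowel merger, vowel merger, intervocalic voicing)
No other proto-form is consistent with every reflex, so the reconstruction is *keputab.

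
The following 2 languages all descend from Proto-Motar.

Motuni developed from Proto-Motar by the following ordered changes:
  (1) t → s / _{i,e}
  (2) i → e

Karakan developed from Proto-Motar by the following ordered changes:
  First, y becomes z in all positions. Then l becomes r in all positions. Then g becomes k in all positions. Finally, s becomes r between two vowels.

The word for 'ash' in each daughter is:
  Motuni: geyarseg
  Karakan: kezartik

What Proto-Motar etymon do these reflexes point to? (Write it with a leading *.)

Position 6: Motuni has s, Karakan has t. Karakan preserves t here (none of its changes turn any other segment into t), so the proto-segment is *t.
Position 3: Motuni has y, Karakan has z. Motuni preserves y here (none of its changes turn any other segment into y), so the proto-segment is *y.
Position 7: Motuni has e, Karakan has i. Karakan preserves i here (none of its changes turn any other segment into i), so the proto-segment is *i.
Continuing position by position gives *geyartig; check it forward:
Motuni: *geyartig > geyarsig > geyarseg  (by palatalisation, vowel merger)
Karakan: *geyartig
  geyartig → gezartig   [unconditioned shift]
  gezartig (rule 2 does not apply)
  gezartig → kezartik   [unconditioned shift]
  kezartik (rule 4 does not apply)
  giving Karakan kezartik.
No other proto-form is consistent with every reflex, so the reconstruction is *geyartig.

*geyartig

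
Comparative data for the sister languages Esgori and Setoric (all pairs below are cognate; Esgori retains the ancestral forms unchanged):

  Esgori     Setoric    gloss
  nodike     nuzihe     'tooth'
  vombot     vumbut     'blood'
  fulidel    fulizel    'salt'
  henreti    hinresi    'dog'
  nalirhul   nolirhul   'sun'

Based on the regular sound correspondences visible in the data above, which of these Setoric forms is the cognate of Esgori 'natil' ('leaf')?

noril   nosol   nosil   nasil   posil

nosil

nalirhul ~ nolirhul — Esgori a corresponds to Setoric o after a consonant, before a consonant other than r, m, n, p, b, f, v.
henreti ~ hinresi — Esgori t corresponds to Setoric s between vowels (before a front vowel).
Applying these to Esgori 'natil':
  natil → notil   (a→o after a consonant, before a consonant other than r, m, n, p, b, f, v)
  notil → nosil   (t→s between vowels (before a front vowel))
So the Setoric cognate is 'nosil'.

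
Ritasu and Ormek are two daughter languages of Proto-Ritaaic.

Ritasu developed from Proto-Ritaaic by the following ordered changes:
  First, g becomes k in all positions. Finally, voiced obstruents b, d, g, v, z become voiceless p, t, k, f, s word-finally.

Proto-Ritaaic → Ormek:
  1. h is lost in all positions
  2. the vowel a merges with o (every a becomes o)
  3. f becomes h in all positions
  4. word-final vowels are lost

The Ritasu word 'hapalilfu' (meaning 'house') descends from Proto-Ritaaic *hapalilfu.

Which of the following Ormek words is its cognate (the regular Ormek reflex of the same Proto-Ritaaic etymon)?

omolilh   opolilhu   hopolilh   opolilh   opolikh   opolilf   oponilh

opolilh

Ormek: *hapalilfu > apalilfu > opolilfu > opolilhu > opolilh  (by h-loss, vowel merger, unconditioned shift, apocope)
The other candidates each miss or misapply at least one Ormek change.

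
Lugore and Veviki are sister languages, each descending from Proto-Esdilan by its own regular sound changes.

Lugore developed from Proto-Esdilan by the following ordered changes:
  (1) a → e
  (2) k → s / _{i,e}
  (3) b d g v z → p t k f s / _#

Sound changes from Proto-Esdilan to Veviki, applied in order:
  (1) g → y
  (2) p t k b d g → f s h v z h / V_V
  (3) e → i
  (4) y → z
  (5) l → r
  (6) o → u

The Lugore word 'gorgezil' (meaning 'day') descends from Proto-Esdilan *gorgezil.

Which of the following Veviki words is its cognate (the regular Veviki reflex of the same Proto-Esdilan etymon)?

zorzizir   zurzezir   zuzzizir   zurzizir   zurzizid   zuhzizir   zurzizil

Veviki: start from *gorgezil.
  rule 1 (unconditioned shift): gorgezil → yoryezil
  rule 2: no change — yoryezil
  rule 3 (vowel merger): yoryezil → yoryizil
  rule 4 (unconditioned shift): yoryizil → zorzizil
  rule 5 (unconditioned shift): zorzizil → zorzizir
  rule 6 (vowel merger): zorzizir → zurzizir
  ⇒ Veviki zurzizir
The other candidates each miss or misapply at least one Veviki change.

zurzizir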